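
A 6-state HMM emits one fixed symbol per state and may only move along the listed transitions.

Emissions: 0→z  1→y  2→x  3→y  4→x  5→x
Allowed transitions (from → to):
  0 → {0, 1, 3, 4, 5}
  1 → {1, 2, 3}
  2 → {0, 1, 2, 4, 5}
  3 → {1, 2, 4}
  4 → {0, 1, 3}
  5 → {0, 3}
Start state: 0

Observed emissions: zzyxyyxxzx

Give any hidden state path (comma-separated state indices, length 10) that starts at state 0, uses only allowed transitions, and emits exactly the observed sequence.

0,0,3,2,1,1,2,2,0,4

  t0 'z' -> {0}, take 0 (start)
  t1 'z' -> {0}, take 0 (0->0 ok)
  t2 'y' -> {1,3}, take 3 (0->3 ok)
  t3 'x' -> {2,4,5}, take 2 (3->2 ok)
  t4 'y' -> {1,3}, take 1 (2->1 ok)
  t5 'y' -> {1,3}, take 1 (1->1 ok)
  t6 'x' -> {2,4,5}, take 2 (1->2 ok)
  t7 'x' -> {2,4,5}, take 2 (2->2 ok)
  t8 'z' -> {0}, take 0 (2->0 ok)
  t9 'x' -> {2,4,5}, take 4 (0->4 ok)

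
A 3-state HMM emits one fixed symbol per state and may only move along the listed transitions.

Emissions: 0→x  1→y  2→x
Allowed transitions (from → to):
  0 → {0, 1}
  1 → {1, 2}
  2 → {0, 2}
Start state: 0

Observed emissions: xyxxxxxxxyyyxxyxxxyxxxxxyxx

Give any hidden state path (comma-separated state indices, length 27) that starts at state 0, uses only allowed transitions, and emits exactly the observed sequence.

  pos 0: x in {0,2}, choose 0; start
  pos 1: y in {1}, choose 1; 0->1 ok
  pos 2: x in {0,2}, choose 2; 1->2 ok
  pos 3: x in {0,2}, choose 2; 2->2 ok
  pos 4: x in {0,2}, choose 0; 2->0 ok
  pos 5: x in {0,2}, choose 0; 0->0 ok
  pos 6: x in {0,2}, choose 0; 0->0 ok
  pos 7: x in {0,2}, choose 0; 0->0 ok
  pos 8: x in {0,2}, choose 0; 0->0 ok
  pos 9: y in {1}, choose 1; 0->1 ok
  pos 10: y in {1}, choose 1; 1->1 ok
  pos 11: y in {1}, choose 1; 1->1 ok
  pos 12: x in {0,2}, choose 2; 1->2 ok
  pos 13: x in {0,2}, choose 0; 2->0 ok
  pos 14: y in {1}, choose 1; 0->1 ok
  pos 15: x in {0,2}, choose 2; 1->2 ok
  pos 16: x in {0,2}, choose 0; 2->0 ok
  pos 17: x in {0,2}, choose 0; 0->0 ok
  pos 18: y in {1}, choose 1; 0->1 ok
  pos 19: x in {0,2}, choose 2; 1->2 ok
  pos 20: x in {0,2}, choose 2; 2->2 ok
  pos 21: x in {0,2}, choose 2; 2->2 ok
  pos 22: x in {0,2}, choose 2; 2->2 ok
  pos 23: x in {0,2}, choose 0; 2->0 ok
  pos 24: y in {1}, choose 1; 0->1 ok
  pos 25: x in {0,2}, choose 2; 1->2 ok
  pos 26: x in {0,2}, choose 2; 2->2 ok

0,1,2,2,0,0,0,0,0,1,1,1,2,0,1,2,0,0,1,2,2,2,2,0,1,2,2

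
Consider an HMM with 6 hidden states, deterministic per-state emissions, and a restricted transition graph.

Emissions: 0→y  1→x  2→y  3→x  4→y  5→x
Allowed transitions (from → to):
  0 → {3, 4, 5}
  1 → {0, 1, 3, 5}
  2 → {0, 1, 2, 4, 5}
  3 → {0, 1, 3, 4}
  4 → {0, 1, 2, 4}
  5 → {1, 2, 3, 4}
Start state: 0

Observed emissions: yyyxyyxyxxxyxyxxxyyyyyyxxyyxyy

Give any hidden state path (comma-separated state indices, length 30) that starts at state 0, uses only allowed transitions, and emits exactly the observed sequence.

  t0 'y' -> {0,2,4}, take 0 (start)
  t1 'y' -> {0,2,4}, take 4 (0->4 ok)
  t2 'y' -> {0,2,4}, take 0 (4->0 ok)
  t3 'x' -> {1,3,5}, take 3 (0->3 ok)
  t4 'y' -> {0,2,4}, take 4 (3->4 ok)
  t5 'y' -> {0,2,4}, take 0 (4->0 ok)
  t6 'x' -> {1,3,5}, take 3 (0->3 ok)
  t7 'y' -> {0,2,4}, take 0 (3->0 ok)
  t8 'x' -> {1,3,5}, take 3 (0->3 ok)
  t9 'x' -> {1,3,5}, take 1 (3->1 ok)
  t10 'x' -> {1,3,5}, take 1 (1->1 ok)
  t11 'y' -> {0,2,4}, take 0 (1->0 ok)
  t12 'x' -> {1,3,5}, take 5 (0->5 ok)
  t13 'y' -> {0,2,4}, take 2 (5->2 ok)
  t14 'x' -> {1,3,5}, take 1 (2->1 ok)
  t15 'x' -> {1,3,5}, take 1 (1->1 ok)
  t16 'x' -> {1,3,5}, take 3 (1->3 ok)
  t17 'y' -> {0,2,4}, take 4 (3->4 ok)
  t18 'y' -> {0,2,4}, take 0 (4->0 ok)
  t19 'y' -> {0,2,4}, take 4 (0->4 ok)
  t20 'y' -> {0,2,4}, take 4 (4->4 ok)
  t21 'y' -> {0,2,4}, take 0 (4->0 ok)
  t22 'y' -> {0,2,4}, take 4 (0->4 ok)
  t23 'x' -> {1,3,5}, take 1 (4->1 ok)
  t24 'x' -> {1,3,5}, take 5 (1->5 ok)
  t25 'y' -> {0,2,4}, take 4 (5->4 ok)
  t26 'y' -> {0,2,4}, take 0 (4->0 ok)
  t27 'x' -> {1,3,5}, take 5 (0->5 ok)
  t28 'y' -> {0,2,4}, take 4 (5->4 ok)
  t29 'y' -> {0,2,4}, take 0 (4->0 ok)

0,4,0,3,4,0,3,0,3,1,1,0,5,2,1,1,3,4,0,4,4,0,4,1,5,4,0,5,4,0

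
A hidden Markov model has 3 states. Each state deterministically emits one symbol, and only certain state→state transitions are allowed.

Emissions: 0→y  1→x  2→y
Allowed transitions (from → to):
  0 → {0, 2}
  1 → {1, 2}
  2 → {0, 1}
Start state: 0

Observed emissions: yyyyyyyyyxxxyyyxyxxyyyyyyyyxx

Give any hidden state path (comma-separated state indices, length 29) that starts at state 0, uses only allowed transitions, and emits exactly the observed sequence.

0,0,2,0,0,0,0,0,2,1,1,1,2,0,2,1,2,1,1,2,0,0,0,2,0,0,2,1,1

  0: obs=y cand={0,2} pick 0 [start]
  1: obs=y cand={0,2} pick 0 [0->0 ok]
  2: obs=y cand={0,2} pick 2 [0->2 ok]
  3: obs=y cand={0,2} pick 0 [2->0 ok]
  4: obs=y cand={0,2} pick 0 [0->0 ok]
  5: obs=y cand={0,2} pick 0 [0->0 ok]
  6: obs=y cand={0,2} pick 0 [0->0 ok]
  7: obs=y cand={0,2} pick 0 [0->0 ok]
  8: obs=y cand={0,2} pick 2 [0->2 ok]
  9: obs=x cand={1} pick 1 [2->1 ok]
  10: obs=x cand={1} pick 1 [1->1 ok]
  11: obs=x cand={1} pick 1 [1->1 ok]
  12: obs=y cand={0,2} pick 2 [1->2 ok]
  13: obs=y cand={0,2} pick 0 [2->0 ok]
  14: obs=y cand={0,2} pick 2 [0->2 ok]
  15: obs=x cand={1} pick 1 [2->1 ok]
  16: obs=y cand={0,2} pick 2 [1->2 ok]
  17: obs=x cand={1} pick 1 [2->1 ok]
  18: obs=x cand={1} pick 1 [1->1 ok]
  19: obs=y cand={0,2} pick 2 [1->2 ok]
  20: obs=y cand={0,2} pick 0 [2->0 ok]
  21: obs=y cand={0,2} pick 0 [0->0 ok]
  22: obs=y cand={0,2} pick 0 [0->0 ok]
  23: obs=y cand={0,2} pick 2 [0->2 ok]
  24: obs=y cand={0,2} pick 0 [2->0 ok]
  25: obs=y cand={0,2} pick 0 [0->0 ok]
  26: obs=y cand={0,2} pick 2 [0->2 ok]
  27: obs=x cand={1} pick 1 [2->1 ok]
  28: obs=x cand={1} pick 1 [1->1 ok]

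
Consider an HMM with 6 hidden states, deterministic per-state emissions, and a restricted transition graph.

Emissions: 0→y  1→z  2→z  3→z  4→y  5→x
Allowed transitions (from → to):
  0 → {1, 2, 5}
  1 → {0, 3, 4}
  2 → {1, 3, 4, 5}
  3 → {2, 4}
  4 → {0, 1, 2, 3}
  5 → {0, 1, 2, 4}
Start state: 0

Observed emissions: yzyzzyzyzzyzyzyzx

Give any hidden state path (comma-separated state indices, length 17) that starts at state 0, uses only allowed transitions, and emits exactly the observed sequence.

  0: obs=y cand={0,4} pick 0 [start]
  1: obs=z cand={1,2,3} pick 2 [0->2 ok]
  2: obs=y cand={0,4} pick 4 [2->4 ok]
  3: obs=z cand={1,2,3} pick 1 [4->1 ok]
  4: obs=z cand={1,2,3} pick 3 [1->3 ok]
  5: obs=y cand={0,4} pick 4 [3->4 ok]
  6: obs=z cand={1,2,3} pick 3 [4->3 ok]
  7: obs=y cand={0,4} pick 4 [3->4 ok]
  8: obs=z cand={1,2,3} pick 2 [4->2 ok]
  9: obs=z cand={1,2,3} pick 1 [2->1 ok]
  10: obs=y cand={0,4} pick 0 [1->0 ok]
  11: obs=z cand={1,2,3} pick 1 [0->1 ok]
  12: obs=y cand={0,4} pick 0 [1->0 ok]
  13: obs=z cand={1,2,3} pick 1 [0->1 ok]
  14: obs=y cand={0,4} pick 0 [1->0 ok]
  15: obs=z cand={1,2,3} pick 2 [0->2 ok]
  16: obs=x cand={5} pick 5 [2->5 ok]

0,2,4,1,3,4,3,4,2,1,0,1,0,1,0,2,5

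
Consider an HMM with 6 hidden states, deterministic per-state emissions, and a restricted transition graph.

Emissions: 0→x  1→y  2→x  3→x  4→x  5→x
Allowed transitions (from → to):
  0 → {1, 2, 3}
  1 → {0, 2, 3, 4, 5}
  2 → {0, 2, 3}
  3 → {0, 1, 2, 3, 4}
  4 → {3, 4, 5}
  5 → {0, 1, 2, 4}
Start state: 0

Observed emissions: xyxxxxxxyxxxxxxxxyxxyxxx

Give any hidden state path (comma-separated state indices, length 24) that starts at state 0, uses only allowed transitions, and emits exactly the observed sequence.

0,1,3,3,2,3,4,3,1,2,2,3,4,4,5,2,0,1,3,0,1,4,5,2

  pos 0: x in {0,2,3,4,5}, choose 0; start
  pos 1: y in {1}, choose 1; 0->1 ok
  pos 2: x in {0,2,3,4,5}, choose 3; 1->3 ok
  pos 3: x in {0,2,3,4,5}, choose 3; 3->3 ok
  pos 4: x in {0,2,3,4,5}, choose 2; 3->2 ok
  pos 5: x in {0,2,3,4,5}, choose 3; 2->3 ok
  pos 6: x in {0,2,3,4,5}, choose 4; 3->4 ok
  pos 7: x in {0,2,3,4,5}, choose 3; 4->3 ok
  pos 8: y in {1}, choose 1; 3->1 ok
  pos 9: x in {0,2,3,4,5}, choose 2; 1->2 ok
  pos 10: x in {0,2,3,4,5}, choose 2; 2->2 ok
  pos 11: x in {0,2,3,4,5}, choose 3; 2->3 ok
  pos 12: x in {0,2,3,4,5}, choose 4; 3->4 ok
  pos 13: x in {0,2,3,4,5}, choose 4; 4->4 ok
  pos 14: x in {0,2,3,4,5}, choose 5; 4->5 ok
  pos 15: x in {0,2,3,4,5}, choose 2; 5->2 ok
  pos 16: x in {0,2,3,4,5}, choose 0; 2->0 ok
  pos 17: y in {1}, choose 1; 0->1 ok
  pos 18: x in {0,2,3,4,5}, choose 3; 1->3 ok
  pos 19: x in {0,2,3,4,5}, choose 0; 3->0 ok
  pos 20: y in {1}, choose 1; 0->1 ok
  pos 21: x in {0,2,3,4,5}, choose 4; 1->4 ok
  pos 22: x in {0,2,3,4,5}, choose 5; 4->5 ok
  pos 23: x in {0,2,3,4,5}, choose 2; 5->2 ok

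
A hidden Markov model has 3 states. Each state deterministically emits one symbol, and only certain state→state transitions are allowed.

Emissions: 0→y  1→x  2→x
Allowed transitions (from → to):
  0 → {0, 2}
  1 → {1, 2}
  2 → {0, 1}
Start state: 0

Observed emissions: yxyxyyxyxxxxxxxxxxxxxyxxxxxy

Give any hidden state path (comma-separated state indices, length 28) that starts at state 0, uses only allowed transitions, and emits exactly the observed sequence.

0,2,0,2,0,0,2,0,2,1,2,1,2,1,1,1,1,1,1,1,2,0,2,1,1,1,2,0

  0: obs=y cand={0} pick 0 [start]
  1: obs=x cand={1,2} pick 2 [0->2 ok]
  2: obs=y cand={0} pick 0 [2->0 ok]
  3: obs=x cand={1,2} pick 2 [0->2 ok]
  4: obs=y cand={0} pick 0 [2->0 ok]
  5: obs=y cand={0} pick 0 [0->0 ok]
  6: obs=x cand={1,2} pick 2 [0->2 ok]
  7: obs=y cand={0} pick 0 [2->0 ok]
  8: obs=x cand={1,2} pick 2 [0->2 ok]
  9: obs=x cand={1,2} pick 1 [2->1 ok]
  10: obs=x cand={1,2} pick 2 [1->2 ok]
  11: obs=x cand={1,2} pick 1 [2->1 ok]
  12: obs=x cand={1,2} pick 2 [1->2 ok]
  13: obs=x cand={1,2} pick 1 [2->1 ok]
  14: obs=x cand={1,2} pick 1 [1->1 ok]
  15: obs=x cand={1,2} pick 1 [1->1 ok]
  16: obs=x cand={1,2} pick 1 [1->1 ok]
  17: obs=x cand={1,2} pick 1 [1->1 ok]
  18: obs=x cand={1,2} pick 1 [1->1 ok]
  19: obs=x cand={1,2} pick 1 [1->1 ok]
  20: obs=x cand={1,2} pick 2 [1->2 ok]
  21: obs=y cand={0} pick 0 [2->0 ok]
  22: obs=x cand={1,2} pick 2 [0->2 ok]
  23: obs=x cand={1,2} pick 1 [2->1 ok]
  24: obs=x cand={1,2} pick 1 [1->1 ok]
  25: obs=x cand={1,2} pick 1 [1->1 ok]
  26: obs=x cand={1,2} pick 2 [1->2 ok]
  27: obs=y cand={0} pick 0 [2->0 ok]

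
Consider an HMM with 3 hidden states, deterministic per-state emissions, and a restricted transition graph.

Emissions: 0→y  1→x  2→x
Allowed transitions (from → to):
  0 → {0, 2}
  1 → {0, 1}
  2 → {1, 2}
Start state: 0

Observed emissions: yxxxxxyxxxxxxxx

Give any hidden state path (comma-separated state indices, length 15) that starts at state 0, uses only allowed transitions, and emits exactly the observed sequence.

  pos 0: y in {0}, choose 0; start
  pos 1: x in {1,2}, choose 2; 0->2 ok
  pos 2: x in {1,2}, choose 1; 2->1 ok
  pos 3: x in {1,2}, choose 1; 1->1 ok
  pos 4: x in {1,2}, choose 1; 1->1 ok
  pos 5: x in {1,2}, choose 1; 1->1 ok
  pos 6: y in {0}, choose 0; 1->0 ok
  pos 7: x in {1,2}, choose 2; 0->2 ok
  pos 8: x in {1,2}, choose 2; 2->2 ok
  pos 9: x in {1,2}, choose 2; 2->2 ok
  pos 10: x in {1,2}, choose 2; 2->2 ok
  pos 11: x in {1,2}, choose 2; 2->2 ok
  pos 12: x in {1,2}, choose 1; 2->1 ok
  pos 13: x in {1,2}, choose 1; 1->1 ok
  pos 14: x in {1,2}, choose 1; 1->1 ok

0,2,1,1,1,1,0,2,2,2,2,2,1,1,1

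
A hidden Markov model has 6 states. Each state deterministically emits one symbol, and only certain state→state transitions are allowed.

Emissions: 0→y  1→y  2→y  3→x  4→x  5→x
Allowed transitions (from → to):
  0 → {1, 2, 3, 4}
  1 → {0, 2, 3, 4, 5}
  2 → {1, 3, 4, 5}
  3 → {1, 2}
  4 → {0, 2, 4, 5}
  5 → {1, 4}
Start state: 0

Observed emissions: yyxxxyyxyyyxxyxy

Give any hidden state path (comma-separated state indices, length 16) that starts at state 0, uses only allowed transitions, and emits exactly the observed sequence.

0,2,4,4,5,1,2,4,0,1,2,5,4,2,3,2

  t0 'y' -> {0,1,2}, take 0 (start)
  t1 'y' -> {0,1,2}, take 2 (0->2 ok)
  t2 'x' -> {3,4,5}, take 4 (2->4 ok)
  t3 'x' -> {3,4,5}, take 4 (4->4 ok)
  t4 'x' -> {3,4,5}, take 5 (4->5 ok)
  t5 'y' -> {0,1,2}, take 1 (5->1 ok)
  t6 'y' -> {0,1,2}, take 2 (1->2 ok)
  t7 'x' -> {3,4,5}, take 4 (2->4 ok)
  t8 'y' -> {0,1,2}, take 0 (4->0 ok)
  t9 'y' -> {0,1,2}, take 1 (0->1 ok)
  t10 'y' -> {0,1,2}, take 2 (1->2 ok)
  t11 'x' -> {3,4,5}, take 5 (2->5 ok)
  t12 'x' -> {3,4,5}, take 4 (5->4 ok)
  t13 'y' -> {0,1,2}, take 2 (4->2 ok)
  t14 'x' -> {3,4,5}, take 3 (2->3 ok)
  t15 'y' -> {0,1,2}, take 2 (3->2 ok)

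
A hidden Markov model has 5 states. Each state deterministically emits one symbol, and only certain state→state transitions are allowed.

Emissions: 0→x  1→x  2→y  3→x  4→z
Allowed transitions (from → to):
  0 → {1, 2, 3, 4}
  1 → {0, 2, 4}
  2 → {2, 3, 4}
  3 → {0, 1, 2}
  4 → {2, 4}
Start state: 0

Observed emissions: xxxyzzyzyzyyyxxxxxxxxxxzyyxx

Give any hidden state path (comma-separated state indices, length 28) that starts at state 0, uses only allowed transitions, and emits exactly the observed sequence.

0,3,1,2,4,4,2,4,2,4,2,2,2,3,1,0,1,0,3,0,1,0,1,4,2,2,3,0

  t0 'x' -> {0,1,3}, take 0 (start)
  t1 'x' -> {0,1,3}, take 3 (0->3 ok)
  t2 'x' -> {0,1,3}, take 1 (3->1 ok)
  t3 'y' -> {2}, take 2 (1->2 ok)
  t4 'z' -> {4}, take 4 (2->4 ok)
  t5 'z' -> {4}, take 4 (4->4 ok)
  t6 'y' -> {2}, take 2 (4->2 ok)
  t7 'z' -> {4}, take 4 (2->4 ok)
  t8 'y' -> {2}, take 2 (4->2 ok)
  t9 'z' -> {4}, take 4 (2->4 ok)
  t10 'y' -> {2}, take 2 (4->2 ok)
  t11 'y' -> {2}, take 2 (2->2 ok)
  t12 'y' -> {2}, take 2 (2->2 ok)
  t13 'x' -> {0,1,3}, take 3 (2->3 ok)
  t14 'x' -> {0,1,3}, take 1 (3->1 ok)
  t15 'x' -> {0,1,3}, take 0 (1->0 ok)
  t16 'x' -> {0,1,3}, take 1 (0->1 ok)
  t17 'x' -> {0,1,3}, take 0 (1->0 ok)
  t18 'x' -> {0,1,3}, take 3 (0->3 ok)
  t19 'x' -> {0,1,3}, take 0 (3->0 ok)
  t20 'x' -> {0,1,3}, take 1 (0->1 ok)
  t21 'x' -> {0,1,3}, take 0 (1->0 ok)
  t22 'x' -> {0,1,3}, take 1 (0->1 ok)
  t23 'z' -> {4}, take 4 (1->4 ok)
  t24 'y' -> {2}, take 2 (4->2 ok)
  t25 'y' -> {2}, take 2 (2->2 ok)
  t26 'x' -> {0,1,3}, take 3 (2->3 ok)
  t27 'x' -> {0,1,3}, take 0 (3->0 ok)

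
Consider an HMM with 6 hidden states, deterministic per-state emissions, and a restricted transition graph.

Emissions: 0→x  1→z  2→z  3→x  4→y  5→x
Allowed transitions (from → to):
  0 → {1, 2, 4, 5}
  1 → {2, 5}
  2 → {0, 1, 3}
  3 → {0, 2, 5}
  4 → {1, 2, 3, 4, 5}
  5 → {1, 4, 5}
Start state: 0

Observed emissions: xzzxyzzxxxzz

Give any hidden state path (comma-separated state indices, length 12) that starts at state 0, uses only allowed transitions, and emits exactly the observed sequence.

0,1,2,0,4,1,2,0,5,5,1,2

  t0 'x' -> {0,3,5}, take 0 (start)
  t1 'z' -> {1,2}, take 1 (0->1 ok)
  t2 'z' -> {1,2}, take 2 (1->2 ok)
  t3 'x' -> {0,3,5}, take 0 (2->0 ok)
  t4 'y' -> {4}, take 4 (0->4 ok)
  t5 'z' -> {1,2}, take 1 (4->1 ok)
  t6 'z' -> {1,2}, take 2 (1->2 ok)
  t7 'x' -> {0,3,5}, take 0 (2->0 ok)
  t8 'x' -> {0,3,5}, take 5 (0->5 ok)
  t9 'x' -> {0,3,5}, take 5 (5->5 ok)
  t10 'z' -> {1,2}, take 1 (5->1 ok)
  t11 'z' -> {1,2}, take 2 (1->2 ok)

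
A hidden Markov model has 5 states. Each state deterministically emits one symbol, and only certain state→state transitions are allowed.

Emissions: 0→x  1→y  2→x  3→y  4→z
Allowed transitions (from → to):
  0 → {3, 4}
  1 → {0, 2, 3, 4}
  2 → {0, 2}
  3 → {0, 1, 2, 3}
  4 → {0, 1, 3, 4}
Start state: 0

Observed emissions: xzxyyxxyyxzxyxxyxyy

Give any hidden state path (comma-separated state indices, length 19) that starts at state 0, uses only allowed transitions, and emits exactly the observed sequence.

0,4,0,3,1,2,0,3,1,0,4,0,3,2,0,3,0,3,1

  t0 'x' -> {0,2}, take 0 (start)
  t1 'z' -> {4}, take 4 (0->4 ok)
  t2 'x' -> {0,2}, take 0 (4->0 ok)
  t3 'y' -> {1,3}, take 3 (0->3 ok)
  t4 'y' -> {1,3}, take 1 (3->1 ok)
  t5 'x' -> {0,2}, take 2 (1->2 ok)
  t6 'x' -> {0,2}, take 0 (2->0 ok)
  t7 'y' -> {1,3}, take 3 (0->3 ok)
  t8 'y' -> {1,3}, take 1 (3->1 ok)
  t9 'x' -> {0,2}, take 0 (1->0 ok)
  t10 'z' -> {4}, take 4 (0->4 ok)
  t11 'x' -> {0,2}, take 0 (4->0 ok)
  t12 'y' -> {1,3}, take 3 (0->3 ok)
  t13 'x' -> {0,2}, take 2 (3->2 ok)
  t14 'x' -> {0,2}, take 0 (2->0 ok)
  t15 'y' -> {1,3}, take 3 (0->3 ok)
  t16 'x' -> {0,2}, take 0 (3->0 ok)
  t17 'y' -> {1,3}, take 3 (0->3 ok)
  t18 'y' -> {1,3}, take 1 (3->1 ok)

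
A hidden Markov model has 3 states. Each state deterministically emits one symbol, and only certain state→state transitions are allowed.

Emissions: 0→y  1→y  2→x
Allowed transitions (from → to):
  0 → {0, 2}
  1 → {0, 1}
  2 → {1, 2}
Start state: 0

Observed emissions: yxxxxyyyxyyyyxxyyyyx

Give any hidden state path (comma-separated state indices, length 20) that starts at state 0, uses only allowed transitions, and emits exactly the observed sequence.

0,2,2,2,2,1,0,0,2,1,1,1,0,2,2,1,1,1,0,2

  t0 'y' -> {0,1}, take 0 (start)
  t1 'x' -> {2}, take 2 (0->2 ok)
  t2 'x' -> {2}, take 2 (2->2 ok)
  t3 'x' -> {2}, take 2 (2->2 ok)
  t4 'x' -> {2}, take 2 (2->2 ok)
  t5 'y' -> {0,1}, take 1 (2->1 ok)
  t6 'y' -> {0,1}, take 0 (1->0 ok)
  t7 'y' -> {0,1}, take 0 (0->0 ok)
  t8 'x' -> {2}, take 2 (0->2 ok)
  t9 'y' -> {0,1}, take 1 (2->1 ok)
  t10 'y' -> {0,1}, take 1 (1->1 ok)
  t11 'y' -> {0,1}, take 1 (1->1 ok)
  t12 'y' -> {0,1}, take 0 (1->0 ok)
  t13 'x' -> {2}, take 2 (0->2 ok)
  t14 'x' -> {2}, take 2 (2->2 ok)
  t15 'y' -> {0,1}, take 1 (2->1 ok)
  t16 'y' -> {0,1}, take 1 (1->1 ok)
  t17 'y' -> {0,1}, take 1 (1->1 ok)
  t18 'y' -> {0,1}, take 0 (1->0 ok)
  t19 'x' -> {2}, take 2 (0->2 ok)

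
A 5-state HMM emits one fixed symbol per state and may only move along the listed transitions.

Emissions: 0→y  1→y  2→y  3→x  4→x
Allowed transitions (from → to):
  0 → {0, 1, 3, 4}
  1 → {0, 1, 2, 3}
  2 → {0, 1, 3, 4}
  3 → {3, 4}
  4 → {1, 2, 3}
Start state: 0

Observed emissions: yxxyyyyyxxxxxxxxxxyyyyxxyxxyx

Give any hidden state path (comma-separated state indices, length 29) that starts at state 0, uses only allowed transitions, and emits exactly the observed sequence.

0,3,4,1,1,2,1,0,4,3,3,3,4,3,3,3,3,4,1,1,0,1,3,4,1,3,4,2,4

  t0 'y' -> {0,1,2}, take 0 (start)
  t1 'x' -> {3,4}, take 3 (0->3 ok)
  t2 'x' -> {3,4}, take 4 (3->4 ok)
  t3 'y' -> {0,1,2}, take 1 (4->1 ok)
  t4 'y' -> {0,1,2}, take 1 (1->1 ok)
  t5 'y' -> {0,1,2}, take 2 (1->2 ok)
  t6 'y' -> {0,1,2}, take 1 (2->1 ok)
  t7 'y' -> {0,1,2}, take 0 (1->0 ok)
  t8 'x' -> {3,4}, take 4 (0->4 ok)
  t9 'x' -> {3,4}, take 3 (4->3 ok)
  t10 'x' -> {3,4}, take 3 (3->3 ok)
  t11 'x' -> {3,4}, take 3 (3->3 ok)
  t12 'x' -> {3,4}, take 4 (3->4 ok)
  t13 'x' -> {3,4}, take 3 (4->3 ok)
  t14 'x' -> {3,4}, take 3 (3->3 ok)
  t15 'x' -> {3,4}, take 3 (3->3 ok)
  t16 'x' -> {3,4}, take 3 (3->3 ok)
  t17 'x' -> {3,4}, take 4 (3->4 ok)
  t18 'y' -> {0,1,2}, take 1 (4->1 ok)
  t19 'y' -> {0,1,2}, take 1 (1->1 ok)
  t20 'y' -> {0,1,2}, take 0 (1->0 ok)
  t21 'y' -> {0,1,2}, take 1 (0->1 ok)
  t22 'x' -> {3,4}, take 3 (1->3 ok)
  t23 'x' -> {3,4}, take 4 (3->4 ok)
  t24 'y' -> {0,1,2}, take 1 (4->1 ok)
  t25 'x' -> {3,4}, take 3 (1->3 ok)
  t26 'x' -> {3,4}, take 4 (3->4 ok)
  t27 'y' -> {0,1,2}, take 2 (4->2 ok)
  t28 'x' -> {3,4}, take 4 (2->4 ok)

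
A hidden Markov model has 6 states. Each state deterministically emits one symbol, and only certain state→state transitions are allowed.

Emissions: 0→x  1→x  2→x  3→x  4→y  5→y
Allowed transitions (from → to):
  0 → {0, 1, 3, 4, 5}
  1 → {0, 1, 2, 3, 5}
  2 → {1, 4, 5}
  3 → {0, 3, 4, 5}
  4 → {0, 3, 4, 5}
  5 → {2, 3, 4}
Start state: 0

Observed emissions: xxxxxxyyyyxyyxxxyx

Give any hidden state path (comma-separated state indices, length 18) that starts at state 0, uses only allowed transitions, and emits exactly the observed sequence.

0,1,1,1,1,2,4,4,5,4,3,5,4,3,3,3,5,3

  t0 'x' -> {0,1,2,3}, take 0 (start)
  t1 'x' -> {0,1,2,3}, take 1 (0->1 ok)
  t2 'x' -> {0,1,2,3}, take 1 (1->1 ok)
  t3 'x' -> {0,1,2,3}, take 1 (1->1 ok)
  t4 'x' -> {0,1,2,3}, take 1 (1->1 ok)
  t5 'x' -> {0,1,2,3}, take 2 (1->2 ok)
  t6 'y' -> {4,5}, take 4 (2->4 ok)
  t7 'y' -> {4,5}, take 4 (4->4 ok)
  t8 'y' -> {4,5}, take 5 (4->5 ok)
  t9 'y' -> {4,5}, take 4 (5->4 ok)
  t10 'x' -> {0,1,2,3}, take 3 (4->3 ok)
  t11 'y' -> {4,5}, take 5 (3->5 ok)
  t12 'y' -> {4,5}, take 4 (5->4 ok)
  t13 'x' -> {0,1,2,3}, take 3 (4->3 ok)
  t14 'x' -> {0,1,2,3}, take 3 (3->3 ok)
  t15 'x' -> {0,1,2,3}, take 3 (3->3 ok)
  t16 'y' -> {4,5}, take 5 (3->5 ok)
  t17 'x' -> {0,1,2,3}, take 3 (5->3 ok)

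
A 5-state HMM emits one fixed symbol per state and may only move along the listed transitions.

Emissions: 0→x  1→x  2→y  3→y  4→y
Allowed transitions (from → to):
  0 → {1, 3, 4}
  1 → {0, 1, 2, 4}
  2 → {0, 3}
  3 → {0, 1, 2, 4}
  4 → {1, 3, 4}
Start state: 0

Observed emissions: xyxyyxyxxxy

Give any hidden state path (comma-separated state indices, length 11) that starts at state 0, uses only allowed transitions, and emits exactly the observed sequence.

0,3,1,4,3,0,3,1,1,0,4

  [0] x  {0,1}  => 0  start
  [1] y  {2,3,4}  => 3  0->3 ok
  [2] x  {0,1}  => 1  3->1 ok
  [3] y  {2,3,4}  => 4  1->4 ok
  [4] y  {2,3,4}  => 3  4->3 ok
  [5] x  {0,1}  => 0  3->0 ok
  [6] y  {2,3,4}  => 3  0->3 ok
  [7] x  {0,1}  => 1  3->1 ok
  [8] x  {0,1}  => 1  1->1 ok
  [9] x  {0,1}  => 0  1->0 ok
  [10] y  {2,3,4}  => 4  0->4 ok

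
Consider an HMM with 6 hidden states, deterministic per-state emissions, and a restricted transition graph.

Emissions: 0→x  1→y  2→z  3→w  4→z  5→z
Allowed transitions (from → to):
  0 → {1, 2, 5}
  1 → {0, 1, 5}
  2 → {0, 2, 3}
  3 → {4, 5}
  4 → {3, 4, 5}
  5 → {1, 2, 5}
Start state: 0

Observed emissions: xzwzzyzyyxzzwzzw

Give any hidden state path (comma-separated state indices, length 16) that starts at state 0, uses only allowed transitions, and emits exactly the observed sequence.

  pos 0: x in {0}, choose 0; start
  pos 1: z in {2,4,5}, choose 2; 0->2 ok
  pos 2: w in {3}, choose 3; 2->3 ok
  pos 3: z in {2,4,5}, choose 4; 3->4 ok
  pos 4: z in {2,4,5}, choose 5; 4->5 ok
  pos 5: y in {1}, choose 1; 5->1 ok
  pos 6: z in {2,4,5}, choose 5; 1->5 ok
  pos 7: y in {1}, choose 1; 5->1 ok
  pos 8: y in {1}, choose 1; 1->1 ok
  pos 9: x in {0}, choose 0; 1->0 ok
  pos 10: z in {2,4,5}, choose 5; 0->5 ok
  pos 11: z in {2,4,5}, choose 2; 5->2 ok
  pos 12: w in {3}, choose 3; 2->3 ok
  pos 13: z in {2,4,5}, choose 5; 3->5 ok
  pos 14: z in {2,4,5}, choose 2; 5->2 ok
  pos 15: w in {3}, choose 3; 2->3 ok

0,2,3,4,5,1,5,1,1,0,5,2,3,5,2,3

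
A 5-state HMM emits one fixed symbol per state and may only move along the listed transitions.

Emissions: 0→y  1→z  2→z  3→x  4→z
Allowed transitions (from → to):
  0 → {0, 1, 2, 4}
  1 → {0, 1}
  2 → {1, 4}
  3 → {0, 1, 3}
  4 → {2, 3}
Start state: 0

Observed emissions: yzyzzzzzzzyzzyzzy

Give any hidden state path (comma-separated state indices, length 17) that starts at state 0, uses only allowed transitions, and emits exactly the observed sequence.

  t0 'y' -> {0}, take 0 (start)
  t1 'z' -> {1,2,4}, take 1 (0->1 ok)
  t2 'y' -> {0}, take 0 (1->0 ok)
  t3 'z' -> {1,2,4}, take 2 (0->2 ok)
  t4 'z' -> {1,2,4}, take 4 (2->4 ok)
  t5 'z' -> {1,2,4}, take 2 (4->2 ok)
  t6 'z' -> {1,2,4}, take 1 (2->1 ok)
  t7 'z' -> {1,2,4}, take 1 (1->1 ok)
  t8 'z' -> {1,2,4}, take 1 (1->1 ok)
  t9 'z' -> {1,2,4}, take 1 (1->1 ok)
  t10 'y' -> {0}, take 0 (1->0 ok)
  t11 'z' -> {1,2,4}, take 2 (0->2 ok)
  t12 'z' -> {1,2,4}, take 1 (2->1 ok)
  t13 'y' -> {0}, take 0 (1->0 ok)
  t14 'z' -> {1,2,4}, take 2 (0->2 ok)
  t15 'z' -> {1,2,4}, take 1 (2->1 ok)
  t16 'y' -> {0}, take 0 (1->0 ok)

0,1,0,2,4,2,1,1,1,1,0,2,1,0,2,1,0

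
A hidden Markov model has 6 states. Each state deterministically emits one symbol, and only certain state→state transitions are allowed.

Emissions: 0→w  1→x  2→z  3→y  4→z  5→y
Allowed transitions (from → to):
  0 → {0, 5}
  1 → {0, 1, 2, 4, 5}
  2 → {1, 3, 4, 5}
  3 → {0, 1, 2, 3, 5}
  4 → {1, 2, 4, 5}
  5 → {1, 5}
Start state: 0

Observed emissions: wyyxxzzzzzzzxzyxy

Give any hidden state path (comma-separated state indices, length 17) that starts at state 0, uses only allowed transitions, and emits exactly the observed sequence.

0,5,5,1,1,4,4,2,4,2,4,2,1,2,5,1,5

  [0] w  {0}  => 0  start
  [1] y  {3,5}  => 5  0->5 ok
  [2] y  {3,5}  => 5  5->5 ok
  [3] x  {1}  => 1  5->1 ok
  [4] x  {1}  => 1  1->1 ok
  [5] z  {2,4}  => 4  1->4 ok
  [6] z  {2,4}  => 4  4->4 ok
  [7] z  {2,4}  => 2  4->2 ok
  [8] z  {2,4}  => 4  2->4 ok
  [9] z  {2,4}  => 2  4->2 ok
  [10] z  {2,4}  => 4  2->4 ok
  [11] z  {2,4}  => 2  4->2 ok
  [12] x  {1}  => 1  2->1 ok
  [13] z  {2,4}  => 2  1->2 ok
  [14] y  {3,5}  => 5  2->5 ok
  [15] x  {1}  => 1  5->1 ok
  [16] y  {3,5}  => 5  1->5 ok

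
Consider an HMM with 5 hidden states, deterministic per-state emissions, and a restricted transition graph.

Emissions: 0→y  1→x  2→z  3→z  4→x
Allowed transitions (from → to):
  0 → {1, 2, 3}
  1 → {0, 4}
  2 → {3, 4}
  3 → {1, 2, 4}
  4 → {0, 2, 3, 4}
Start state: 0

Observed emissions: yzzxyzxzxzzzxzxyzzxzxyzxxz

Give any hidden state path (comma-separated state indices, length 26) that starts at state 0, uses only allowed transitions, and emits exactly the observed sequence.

0,2,3,1,0,3,4,2,4,2,3,2,4,2,4,0,2,3,4,3,4,0,3,1,4,2

  0: obs=y cand={0} pick 0 [start]
  1: obs=z cand={2,3} pick 2 [0->2 ok]
  2: obs=z cand={2,3} pick 3 [2->3 ok]
  3: obs=x cand={1,4} pick 1 [3->1 ok]
  4: obs=y cand={0} pick 0 [1->0 ok]
  5: obs=z cand={2,3} pick 3 [0->3 ok]
  6: obs=x cand={1,4} pick 4 [3->4 ok]
  7: obs=z cand={2,3} pick 2 [4->2 ok]
  8: obs=x cand={1,4} pick 4 [2->4 ok]
  9: obs=z cand={2,3} pick 2 [4->2 ok]
  10: obs=z cand={2,3} pick 3 [2->3 ok]
  11: obs=z cand={2,3} pick 2 [3->2 ok]
  12: obs=x cand={1,4} pick 4 [2->4 ok]
  13: obs=z cand={2,3} pick 2 [4->2 ok]
  14: obs=x cand={1,4} pick 4 [2->4 ok]
  15: obs=y cand={0} pick 0 [4->0 ok]
  16: obs=z cand={2,3} pick 2 [0->2 ok]
  17: obs=z cand={2,3} pick 3 [2->3 ok]
  18: obs=x cand={1,4} pick 4 [3->4 ok]
  19: obs=z cand={2,3} pick 3 [4->3 ok]
  20: obs=x cand={1,4} pick 4 [3->4 ok]
  21: obs=y cand={0} pick 0 [4->0 ok]
  22: obs=z cand={2,3} pick 3 [0->3 ok]
  23: obs=x cand={1,4} pick 1 [3->1 ok]
  24: obs=x cand={1,4} pick 4 [1->4 ok]
  25: obs=z cand={2,3} pick 2 [4->2 ok]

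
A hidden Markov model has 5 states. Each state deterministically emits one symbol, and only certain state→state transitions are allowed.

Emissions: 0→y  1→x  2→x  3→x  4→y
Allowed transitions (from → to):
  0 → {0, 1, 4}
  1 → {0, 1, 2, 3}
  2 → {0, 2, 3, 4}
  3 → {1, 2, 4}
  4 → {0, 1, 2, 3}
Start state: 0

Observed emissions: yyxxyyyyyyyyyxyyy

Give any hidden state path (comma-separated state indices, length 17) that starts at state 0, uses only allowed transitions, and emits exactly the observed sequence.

  t0 'y' -> {0,4}, take 0 (start)
  t1 'y' -> {0,4}, take 4 (0->4 ok)
  t2 'x' -> {1,2,3}, take 3 (4->3 ok)
  t3 'x' -> {1,2,3}, take 1 (3->1 ok)
  t4 'y' -> {0,4}, take 0 (1->0 ok)
  t5 'y' -> {0,4}, take 0 (0->0 ok)
  t6 'y' -> {0,4}, take 4 (0->4 ok)
  t7 'y' -> {0,4}, take 0 (4->0 ok)
  t8 'y' -> {0,4}, take 4 (0->4 ok)
  t9 'y' -> {0,4}, take 0 (4->0 ok)
  t10 'y' -> {0,4}, take 0 (0->0 ok)
  t11 'y' -> {0,4}, take 0 (0->0 ok)
  t12 'y' -> {0,4}, take 4 (0->4 ok)
  t13 'x' -> {1,2,3}, take 2 (4->2 ok)
  t14 'y' -> {0,4}, take 4 (2->4 ok)
  t15 'y' -> {0,4}, take 0 (4->0 ok)
  t16 'y' -> {0,4}, take 4 (0->4 ok)

0,4,3,1,0,0,4,0,4,0,0,0,4,2,4,0,4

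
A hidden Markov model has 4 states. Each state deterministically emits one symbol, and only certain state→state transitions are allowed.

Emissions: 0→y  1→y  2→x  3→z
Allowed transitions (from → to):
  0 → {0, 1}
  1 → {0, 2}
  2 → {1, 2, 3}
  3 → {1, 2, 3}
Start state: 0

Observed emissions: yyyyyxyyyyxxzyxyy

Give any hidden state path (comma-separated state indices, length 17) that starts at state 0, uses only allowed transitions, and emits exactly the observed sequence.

  [0] y  {0,1}  => 0  start
  [1] y  {0,1}  => 0  0->0 ok
  [2] y  {0,1}  => 1  0->1 ok
  [3] y  {0,1}  => 0  1->0 ok
  [4] y  {0,1}  => 1  0->1 ok
  [5] x  {2}  => 2  1->2 ok
  [6] y  {0,1}  => 1  2->1 ok
  [7] y  {0,1}  => 0  1->0 ok
  [8] y  {0,1}  => 0  0->0 ok
  [9] y  {0,1}  => 1  0->1 ok
  [10] x  {2}  => 2  1->2 ok
  [11] x  {2}  => 2  2->2 ok
  [12] z  {3}  => 3  2->3 ok
  [13] y  {0,1}  => 1  3->1 ok
  [14] x  {2}  => 2  1->2 ok
  [15] y  {0,1}  => 1  2->1 ok
  [16] y  {0,1}  => 0  1->0 ok

0,0,1,0,1,2,1,0,0,1,2,2,3,1,2,1,0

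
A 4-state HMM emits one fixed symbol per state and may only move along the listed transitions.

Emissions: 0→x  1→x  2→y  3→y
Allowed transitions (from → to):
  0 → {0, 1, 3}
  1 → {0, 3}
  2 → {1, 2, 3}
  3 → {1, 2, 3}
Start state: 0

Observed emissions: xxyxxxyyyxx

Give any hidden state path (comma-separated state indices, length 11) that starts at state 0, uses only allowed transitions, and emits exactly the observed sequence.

0,1,3,1,0,1,3,3,2,1,0

  pos 0: x in {0,1}, choose 0; start
  pos 1: x in {0,1}, choose 1; 0->1 ok
  pos 2: y in {2,3}, choose 3; 1->3 ok
  pos 3: x in {0,1}, choose 1; 3->1 ok
  pos 4: x in {0,1}, choose 0; 1->0 ok
  pos 5: x in {0,1}, choose 1; 0->1 ok
  pos 6: y in {2,3}, choose 3; 1->3 ok
  pos 7: y in {2,3}, choose 3; 3->3 ok
  pos 8: y in {2,3}, choose 2; 3->2 ok
  pos 9: x in {0,1}, choose 1; 2->1 ok
  pos 10: x in {0,1}, choose 0; 1->0 ok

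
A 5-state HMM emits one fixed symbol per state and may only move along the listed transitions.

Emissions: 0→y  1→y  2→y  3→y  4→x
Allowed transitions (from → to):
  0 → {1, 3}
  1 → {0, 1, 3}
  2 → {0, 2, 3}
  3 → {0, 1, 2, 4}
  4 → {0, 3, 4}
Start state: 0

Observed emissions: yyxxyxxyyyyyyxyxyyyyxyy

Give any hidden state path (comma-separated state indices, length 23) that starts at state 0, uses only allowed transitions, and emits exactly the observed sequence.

0,3,4,4,3,4,4,0,1,0,3,2,3,4,3,4,0,3,0,3,4,3,1

  0: obs=y cand={0,1,2,3} pick 0 [start]
  1: obs=y cand={0,1,2,3} pick 3 [0->3 ok]
  2: obs=x cand={4} pick 4 [3->4 ok]
  3: obs=x cand={4} pick 4 [4->4 ok]
  4: obs=y cand={0,1,2,3} pick 3 [4->3 ok]
  5: obs=x cand={4} pick 4 [3->4 ok]
  6: obs=x cand={4} pick 4 [4->4 ok]
  7: obs=y cand={0,1,2,3} pick 0 [4->0 ok]
  8: obs=y cand={0,1,2,3} pick 1 [0->1 ok]
  9: obs=y cand={0,1,2,3} pick 0 [1->0 ok]
  10: obs=y cand={0,1,2,3} pick 3 [0->3 ok]
  11: obs=y cand={0,1,2,3} pick 2 [3->2 ok]
  12: obs=y cand={0,1,2,3} pick 3 [2->3 ok]
  13: obs=x cand={4} pick 4 [3->4 ok]
  14: obs=y cand={0,1,2,3} pick 3 [4->3 ok]
  15: obs=x cand={4} pick 4 [3->4 ok]
  16: obs=y cand={0,1,2,3} pick 0 [4->0 ok]
  17: obs=y cand={0,1,2,3} pick 3 [0->3 ok]
  18: obs=y cand={0,1,2,3} pick 0 [3->0 ok]
  19: obs=y cand={0,1,2,3} pick 3 [0->3 ok]
  20: obs=x cand={4} pick 4 [3->4 ok]
  21: obs=y cand={0,1,2,3} pick 3 [4->3 ok]
  22: obs=y cand={0,1,2,3} pick 1 [3->1 ok]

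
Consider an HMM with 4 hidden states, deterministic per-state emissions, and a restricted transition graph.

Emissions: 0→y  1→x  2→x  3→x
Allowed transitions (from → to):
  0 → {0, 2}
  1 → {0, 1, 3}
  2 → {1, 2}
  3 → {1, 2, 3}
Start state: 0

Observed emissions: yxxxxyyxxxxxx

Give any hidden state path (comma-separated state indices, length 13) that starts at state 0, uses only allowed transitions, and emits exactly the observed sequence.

0,2,1,3,1,0,0,2,2,2,1,1,1

  t0 'y' -> {0}, take 0 (start)
  t1 'x' -> {1,2,3}, take 2 (0->2 ok)
  t2 'x' -> {1,2,3}, take 1 (2->1 ok)
  t3 'x' -> {1,2,3}, take 3 (1->3 ok)
  t4 'x' -> {1,2,3}, take 1 (3->1 ok)
  t5 'y' -> {0}, take 0 (1->0 ok)
  t6 'y' -> {0}, take 0 (0->0 ok)
  t7 'x' -> {1,2,3}, take 2 (0->2 ok)
  t8 'x' -> {1,2,3}, take 2 (2->2 ok)
  t9 'x' -> {1,2,3}, take 2 (2->2 ok)
  t10 'x' -> {1,2,3}, take 1 (2->1 ok)
  t11 'x' -> {1,2,3}, take 1 (1->1 ok)
  t12 'x' -> {1,2,3}, take 1 (1->1 ok)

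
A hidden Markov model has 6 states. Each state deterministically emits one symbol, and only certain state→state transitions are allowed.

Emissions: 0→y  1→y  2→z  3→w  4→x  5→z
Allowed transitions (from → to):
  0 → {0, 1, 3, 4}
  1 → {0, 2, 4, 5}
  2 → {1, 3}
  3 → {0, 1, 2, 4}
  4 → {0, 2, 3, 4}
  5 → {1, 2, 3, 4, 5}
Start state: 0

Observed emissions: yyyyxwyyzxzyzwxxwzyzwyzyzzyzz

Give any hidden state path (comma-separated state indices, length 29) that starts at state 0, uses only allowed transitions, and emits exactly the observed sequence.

  [0] y  {0,1}  => 0  start
  [1] y  {0,1}  => 1  0->1 ok
  [2] y  {0,1}  => 0  1->0 ok
  [3] y  {0,1}  => 0  0->0 ok
  [4] x  {4}  => 4  0->4 ok
  [5] w  {3}  => 3  4->3 ok
  [6] y  {0,1}  => 0  3->0 ok
  [7] y  {0,1}  => 1  0->1 ok
  [8] z  {2,5}  => 5  1->5 ok
  [9] x  {4}  => 4  5->4 ok
  [10] z  {2,5}  => 2  4->2 ok
  [11] y  {0,1}  => 1  2->1 ok
  [12] z  {2,5}  => 2  1->2 ok
  [13] w  {3}  => 3  2->3 ok
  [14] x  {4}  => 4  3->4 ok
  [15] x  {4}  => 4  4->4 ok
  [16] w  {3}  => 3  4->3 ok
  [17] z  {2,5}  => 2  3->2 ok
  [18] y  {0,1}  => 1  2->1 ok
  [19] z  {2,5}  => 2  1->2 ok
  [20] w  {3}  => 3  2->3 ok
  [21] y  {0,1}  => 1  3->1 ok
  [22] z  {2,5}  => 2  1->2 ok
  [23] y  {0,1}  => 1  2->1 ok
  [24] z  {2,5}  => 5  1->5 ok
  [25] z  {2,5}  => 2  5->2 ok
  [26] y  {0,1}  => 1  2->1 ok
  [27] z  {2,5}  => 5  1->5 ok
  [28] z  {2,5}  => 5  5->5 ok

0,1,0,0,4,3,0,1,5,4,2,1,2,3,4,4,3,2,1,2,3,1,2,1,5,2,1,5,5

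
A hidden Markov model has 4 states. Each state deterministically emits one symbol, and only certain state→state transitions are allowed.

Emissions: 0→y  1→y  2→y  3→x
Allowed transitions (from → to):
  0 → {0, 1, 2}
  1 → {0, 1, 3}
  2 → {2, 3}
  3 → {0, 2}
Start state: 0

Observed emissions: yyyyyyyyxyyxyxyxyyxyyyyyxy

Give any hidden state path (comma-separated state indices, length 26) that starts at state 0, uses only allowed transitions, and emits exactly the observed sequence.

0,0,1,1,1,0,2,2,3,2,2,3,2,3,2,3,2,2,3,0,1,0,0,1,3,0

  0: obs=y cand={0,1,2} pick 0 [start]
  1: obs=y cand={0,1,2} pick 0 [0->0 ok]
  2: obs=y cand={0,1,2} pick 1 [0->1 ok]
  3: obs=y cand={0,1,2} pick 1 [1->1 ok]
  4: obs=y cand={0,1,2} pick 1 [1->1 ok]
  5: obs=y cand={0,1,2} pick 0 [1->0 ok]
  6: obs=y cand={0,1,2} pick 2 [0->2 ok]
  7: obs=y cand={0,1,2} pick 2 [2->2 ok]
  8: obs=x cand={3} pick 3 [2->3 ok]
  9: obs=y cand={0,1,2} pick 2 [3->2 ok]
  10: obs=y cand={0,1,2} pick 2 [2->2 ok]
  11: obs=x cand={3} pick 3 [2->3 ok]
  12: obs=y cand={0,1,2} pick 2 [3->2 ok]
  13: obs=x cand={3} pick 3 [2->3 ok]
  14: obs=y cand={0,1,2} pick 2 [3->2 ok]
  15: obs=x cand={3} pick 3 [2->3 ok]
  16: obs=y cand={0,1,2} pick 2 [3->2 ok]
  17: obs=y cand={0,1,2} pick 2 [2->2 ok]
  18: obs=x cand={3} pick 3 [2->3 ok]
  19: obs=y cand={0,1,2} pick 0 [3->0 ok]
  20: obs=y cand={0,1,2} pick 1 [0->1 ok]
  21: obs=y cand={0,1,2} pick 0 [1->0 ok]
  22: obs=y cand={0,1,2} pick 0 [0->0 ok]
  23: obs=y cand={0,1,2} pick 1 [0->1 ok]
  24: obs=x cand={3} pick 3 [1->3 ok]
  25: obs=y cand={0,1,2} pick 0 [3->0 ok]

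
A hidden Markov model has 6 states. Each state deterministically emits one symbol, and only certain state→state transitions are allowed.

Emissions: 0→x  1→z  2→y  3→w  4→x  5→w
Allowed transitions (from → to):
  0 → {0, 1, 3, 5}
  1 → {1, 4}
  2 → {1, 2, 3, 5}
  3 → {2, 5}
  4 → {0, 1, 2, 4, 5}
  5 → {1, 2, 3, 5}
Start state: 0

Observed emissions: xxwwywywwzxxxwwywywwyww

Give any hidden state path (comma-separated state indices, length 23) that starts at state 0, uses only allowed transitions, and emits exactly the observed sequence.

0,0,3,5,2,3,2,3,5,1,4,4,4,5,3,2,3,2,3,5,2,3,5

  0: obs=x cand={0,4} pick 0 [start]
  1: obs=x cand={0,4} pick 0 [0->0 ok]
  2: obs=w cand={3,5} pick 3 [0->3 ok]
  3: obs=w cand={3,5} pick 5 [3->5 ok]
  4: obs=y cand={2} pick 2 [5->2 ok]
  5: obs=w cand={3,5} pick 3 [2->3 ok]
  6: obs=y cand={2} pick 2 [3->2 ok]
  7: obs=w cand={3,5} pick 3 [2->3 ok]
  8: obs=w cand={3,5} pick 5 [3->5 ok]
  9: obs=z cand={1} pick 1 [5->1 ok]
  10: obs=x cand={0,4} pick 4 [1->4 ok]
  11: obs=x cand={0,4} pick 4 [4->4 ok]
  12: obs=x cand={0,4} pick 4 [4->4 ok]
  13: obs=w cand={3,5} pick 5 [4->5 ok]
  14: obs=w cand={3,5} pick 3 [5->3 ok]
  15: obs=y cand={2} pick 2 [3->2 ok]
  16: obs=w cand={3,5} pick 3 [2->3 ok]
  17: obs=y cand={2} pick 2 [3->2 ok]
  18: obs=w cand={3,5} pick 3 [2->3 ok]
  19: obs=w cand={3,5} pick 5 [3->5 ok]
  20: obs=y cand={2} pick 2 [5->2 ok]
  21: obs=w cand={3,5} pick 3 [2->3 ok]
  22: obs=w cand={3,5} pick 5 [3->5 ok]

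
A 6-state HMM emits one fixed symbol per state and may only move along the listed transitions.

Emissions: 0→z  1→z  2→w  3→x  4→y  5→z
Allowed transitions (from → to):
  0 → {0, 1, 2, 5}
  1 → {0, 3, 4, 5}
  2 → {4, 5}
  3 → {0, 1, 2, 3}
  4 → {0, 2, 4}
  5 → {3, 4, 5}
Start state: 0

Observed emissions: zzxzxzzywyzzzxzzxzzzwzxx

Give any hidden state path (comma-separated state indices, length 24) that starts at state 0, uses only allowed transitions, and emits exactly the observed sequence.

  0: obs=z cand={0,1,5} pick 0 [start]
  1: obs=z cand={0,1,5} pick 1 [0->1 ok]
  2: obs=x cand={3} pick 3 [1->3 ok]
  3: obs=z cand={0,1,5} pick 1 [3->1 ok]
  4: obs=x cand={3} pick 3 [1->3 ok]
  5: obs=z cand={0,1,5} pick 0 [3->0 ok]
  6: obs=z cand={0,1,5} pick 1 [0->1 ok]
  7: obs=y cand={4} pick 4 [1->4 ok]
  8: obs=w cand={2} pick 2 [4->2 ok]
  9: obs=y cand={4} pick 4 [2->4 ok]
  10: obs=z cand={0,1,5} pick 0 [4->0 ok]
  11: obs=z cand={0,1,5} pick 5 [0->5 ok]
  12: obs=z cand={0,1,5} pick 5 [5->5 ok]
  13: obs=x cand={3} pick 3 [5->3 ok]
  14: obs=z cand={0,1,5} pick 0 [3->0 ok]
  15: obs=z cand={0,1,5} pick 1 [0->1 ok]
  16: obs=x cand={3} pick 3 [1->3 ok]
  17: obs=z cand={0,1,5} pick 1 [3->1 ok]
  18: obs=z cand={0,1,5} pick 0 [1->0 ok]
  19: obs=z cand={0,1,5} pick 0 [0->0 ok]
  20: obs=w cand={2} pick 2 [0->2 ok]
  21: obs=z cand={0,1,5} pick 5 [2->5 ok]
  22: obs=x cand={3} pick 3 [5->3 ok]
  23: obs=x cand={3} pick 3 [3->3 ok]

0,1,3,1,3,0,1,4,2,4,0,5,5,3,0,1,3,1,0,0,2,5,3,3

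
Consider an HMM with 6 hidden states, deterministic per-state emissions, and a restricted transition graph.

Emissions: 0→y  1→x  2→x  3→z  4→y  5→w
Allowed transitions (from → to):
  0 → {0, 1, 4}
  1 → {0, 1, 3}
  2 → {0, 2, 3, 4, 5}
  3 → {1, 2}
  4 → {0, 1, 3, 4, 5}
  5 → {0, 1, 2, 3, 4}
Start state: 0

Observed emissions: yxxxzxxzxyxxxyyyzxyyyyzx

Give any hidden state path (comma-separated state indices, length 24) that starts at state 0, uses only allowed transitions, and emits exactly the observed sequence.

0,1,1,1,3,1,1,3,1,0,1,1,1,0,0,4,3,1,0,0,4,4,3,1

  0: obs=y cand={0,4} pick 0 [start]
  1: obs=x cand={1,2} pick 1 [0->1 ok]
  2: obs=x cand={1,2} pick 1 [1->1 ok]
  3: obs=x cand={1,2} pick 1 [1->1 ok]
  4: obs=z cand={3} pick 3 [1->3 ok]
  5: obs=x cand={1,2} pick 1 [3->1 ok]
  6: obs=x cand={1,2} pick 1 [1->1 ok]
  7: obs=z cand={3} pick 3 [1->3 ok]
  8: obs=x cand={1,2} pick 1 [3->1 ok]
  9: obs=y cand={0,4} pick 0 [1->0 ok]
  10: obs=x cand={1,2} pick 1 [0->1 ok]
  11: obs=x cand={1,2} pick 1 [1->1 ok]
  12: obs=x cand={1,2} pick 1 [1->1 ok]
  13: obs=y cand={0,4} pick 0 [1->0 ok]
  14: obs=y cand={0,4} pick 0 [0->0 ok]
  15: obs=y cand={0,4} pick 4 [0->4 ok]
  16: obs=z cand={3} pick 3 [4->3 ok]
  17: obs=x cand={1,2} pick 1 [3->1 ok]
  18: obs=y cand={0,4} pick 0 [1->0 ok]
  19: obs=y cand={0,4} pick 0 [0->0 ok]
  20: obs=y cand={0,4} pick 4 [0->4 ok]
  21: obs=y cand={0,4} pick 4 [4->4 ok]
  22: obs=z cand={3} pick 3 [4->3 ok]
  23: obs=x cand={1,2} pick 1 [3->1 ok]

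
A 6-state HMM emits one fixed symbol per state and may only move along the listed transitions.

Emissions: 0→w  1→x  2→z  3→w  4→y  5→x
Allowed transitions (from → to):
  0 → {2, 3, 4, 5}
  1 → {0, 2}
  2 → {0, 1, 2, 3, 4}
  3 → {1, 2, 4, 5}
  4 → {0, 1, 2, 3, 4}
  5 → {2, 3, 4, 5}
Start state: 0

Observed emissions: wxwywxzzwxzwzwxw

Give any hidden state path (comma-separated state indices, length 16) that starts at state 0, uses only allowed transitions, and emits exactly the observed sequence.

  pos 0: w in {0,3}, choose 0; start
  pos 1: x in {1,5}, choose 5; 0->5 ok
  pos 2: w in {0,3}, choose 3; 5->3 ok
  pos 3: y in {4}, choose 4; 3->4 ok
  pos 4: w in {0,3}, choose 0; 4->0 ok
  pos 5: x in {1,5}, choose 5; 0->5 ok
  pos 6: z in {2}, choose 2; 5->2 ok
  pos 7: z in {2}, choose 2; 2->2 ok
  pos 8: w in {0,3}, choose 3; 2->3 ok
  pos 9: x in {1,5}, choose 1; 3->1 ok
  pos 10: z in {2}, choose 2; 1->2 ok
  pos 11: w in {0,3}, choose 0; 2->0 ok
  pos 12: z in {2}, choose 2; 0->2 ok
  pos 13: w in {0,3}, choose 3; 2->3 ok
  pos 14: x in {1,5}, choose 1; 3->1 ok
  pos 15: w in {0,3}, choose 0; 1->0 ok

0,5,3,4,0,5,2,2,3,1,2,0,2,3,1,0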